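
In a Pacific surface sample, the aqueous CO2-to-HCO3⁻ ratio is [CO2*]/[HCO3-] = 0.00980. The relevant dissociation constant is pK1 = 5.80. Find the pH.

pH = 7.81

From K1 = [H⁺][HCO3-]/[CO2*]:  pH = pK1 − log₁₀([CO2*]/[HCO3-])
log₁₀(0.00980) = -2.009
pH = 5.80 − (-2.009) = 7.81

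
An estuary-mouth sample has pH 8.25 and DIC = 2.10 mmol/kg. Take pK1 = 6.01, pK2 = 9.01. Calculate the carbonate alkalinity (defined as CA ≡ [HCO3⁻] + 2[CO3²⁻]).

CA = 2.40 mmol/kg

CA = [HCO3⁻] + 2[CO3²⁻] = (α₁ + 2α₂)·DIC
At pH 8.25: [H⁺]/K1 = 10^-2.24 = 0.0057544, K2/[H⁺] = 10^-0.76 = 0.17378
α₁ = 1/(1 + 0.0057544 + 0.17378) = 1/1.1795 = 0.8478; α₂ = α₁·K2/[H⁺] = 0.1473
α₁ + 2α₂ = 1.1425
CA = 1.1425 × 2.10 = 2.40 mmol/kg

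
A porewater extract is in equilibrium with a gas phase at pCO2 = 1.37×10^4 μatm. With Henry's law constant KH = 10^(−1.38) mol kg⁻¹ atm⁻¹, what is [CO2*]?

KH = 10^(−1.38) = 4.169×10^-2 mol kg⁻¹ atm⁻¹
[CO2*] = KH · pCO2 = 4.169×10^-2 × 1.37×10^4×10^-6 atm = 5.71×10^-4 mol/kg

[CO2*] = 571 μmol/kg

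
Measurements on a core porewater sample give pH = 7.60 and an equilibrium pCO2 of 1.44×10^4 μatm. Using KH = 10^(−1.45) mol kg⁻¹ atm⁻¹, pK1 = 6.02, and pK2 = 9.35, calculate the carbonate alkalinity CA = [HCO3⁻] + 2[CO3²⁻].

[CO2*] = KH · pCO2 = 10^(−1.45) × 1.44×10^4×10^-6 = 5.109×10^-4 mol/kg
α₀ = 1/(1 + K1/[H⁺] + K1K2/[H⁺]²) = 1/(1 + 10^+1.58 + 10^-0.17) = 0.02519
DIC = [CO2*]/α₀ = 5.109×10^-4 / 0.02519 = 20.28 mmol/kg
CA = (α₁ + 2α₂)·DIC = (0.9578 + 2×0.01703) × 20.28 = 20.1 mmol/kg

CA = 20.1 mmol/kg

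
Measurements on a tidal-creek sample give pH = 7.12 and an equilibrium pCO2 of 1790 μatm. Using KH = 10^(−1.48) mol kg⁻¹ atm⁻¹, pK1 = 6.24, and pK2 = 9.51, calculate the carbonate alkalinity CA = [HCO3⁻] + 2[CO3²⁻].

CA = 0.453 mmol/kg

[CO2*] = KH · pCO2 = 10^(−1.48) × 1790×10^-6 = 5.927×10^-5 mol/kg
α₀ = 1/(1 + K1/[H⁺] + K1K2/[H⁺]²) = 1/(1 + 10^+0.88 + 10^-1.51) = 0.1161
DIC = [CO2*]/α₀ = 5.927×10^-5 / 0.1161 = 0.5107 mmol/kg
CA = (α₁ + 2α₂)·DIC = (0.8804 + 2×0.003586) × 0.5107 = 0.453 mmol/kg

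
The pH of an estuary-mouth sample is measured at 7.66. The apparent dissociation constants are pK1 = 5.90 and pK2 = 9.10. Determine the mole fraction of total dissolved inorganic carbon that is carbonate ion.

α₂ = 1 / (1 + [H⁺]/K2 + [H⁺]²/(K1K2)) = 1 / (1 + 10^+1.44 + 10^-0.32)
   = 1 / (1 + 27.542 + 0.47863) = 1/29.021 = 0.03446

α₂ = 0.0345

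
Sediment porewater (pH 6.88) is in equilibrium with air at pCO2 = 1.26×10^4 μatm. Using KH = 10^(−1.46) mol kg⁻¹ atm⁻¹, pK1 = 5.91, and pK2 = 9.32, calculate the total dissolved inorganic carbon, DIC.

[CO2*] = KH · pCO2 = 10^(−1.46) × 1.26×10^4×10^-6 = 4.369×10^-4 mol/kg
α₀ = 1/(1 + K1/[H⁺] + K1K2/[H⁺]²) = 1/(1 + 10^+0.97 + 10^-1.47) = 0.09647
DIC = [CO2*]/α₀ = 4.369×10^-4 / 0.09647 = 4.53 mmol/kg

DIC = 4.53 mmol/kg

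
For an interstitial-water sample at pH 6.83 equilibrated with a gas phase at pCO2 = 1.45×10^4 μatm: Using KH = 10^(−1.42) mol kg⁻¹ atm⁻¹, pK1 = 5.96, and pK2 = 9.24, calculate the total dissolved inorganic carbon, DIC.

DIC = 4.65 mmol/kg

[CO2*] = KH · pCO2 = 10^(−1.42) × 1.45×10^4×10^-6 = 5.513×10^-4 mol/kg
α₀ = 1/(1 + K1/[H⁺] + K1K2/[H⁺]²) = 1/(1 + 10^+0.87 + 10^-1.54) = 0.1185
DIC = [CO2*]/α₀ = 5.513×10^-4 / 0.1185 = 4.65 mmol/kg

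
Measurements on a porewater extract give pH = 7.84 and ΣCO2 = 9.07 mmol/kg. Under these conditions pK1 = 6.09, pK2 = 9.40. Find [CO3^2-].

α₂ = 1 / (1 + [H⁺]/K2 + [H⁺]²/(K1K2)) = 1 / (1 + 10^+1.56 + 10^-0.19)
   = 1 / (1 + 36.308 + 0.64565) = 1/37.953 = 0.02635
[CO3²⁻] = α₂ × DIC = 0.02635 × 9.07 = 0.239 mmol/kg

[CO3²⁻] = 0.239 mmol/kg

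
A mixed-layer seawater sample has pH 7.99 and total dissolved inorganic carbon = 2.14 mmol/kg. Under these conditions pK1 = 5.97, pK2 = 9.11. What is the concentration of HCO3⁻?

[HCO3⁻] = 1.97 mmol/kg

α₁ = 1 / (1 + [H⁺]/K1 + K2/[H⁺]) = 1 / (1 + 10^-2.02 + 10^-1.12)
   = 1 / (1 + 0.0095499 + 0.075858) = 1/1.0854 = 0.9213
[HCO3⁻] = α₁ × DIC = 0.9213 × 2.14 = 1.97 mmol/kg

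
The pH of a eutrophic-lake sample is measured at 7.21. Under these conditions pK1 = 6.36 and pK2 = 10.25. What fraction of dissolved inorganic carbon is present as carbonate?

α₂ = 0.000798

α₂ = 1 / (1 + [H⁺]/K2 + [H⁺]²/(K1K2)) = 1 / (1 + 10^+3.04 + 10^+2.19)
   = 1 / (1 + 1096.5 + 154.88) = 1/1252.4 = 0.0007985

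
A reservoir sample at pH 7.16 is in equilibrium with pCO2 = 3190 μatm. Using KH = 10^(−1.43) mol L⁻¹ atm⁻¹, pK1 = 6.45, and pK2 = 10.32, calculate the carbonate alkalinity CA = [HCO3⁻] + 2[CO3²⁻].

CA = 0.609 mmol/L

[CO2*] = KH · pCO2 = 10^(−1.43) × 3190×10^-6 = 1.185×10^-4 mol/L
α₀ = 1/(1 + K1/[H⁺] + K1K2/[H⁺]²) = 1/(1 + 10^+0.71 + 10^-2.45) = 0.1631
DIC = [CO2*]/α₀ = 1.185×10^-4 / 0.1631 = 0.7268 mmol/L
CA = (α₁ + 2α₂)·DIC = (0.8363 + 2×0.0005786) × 0.7268 = 0.609 mmol/L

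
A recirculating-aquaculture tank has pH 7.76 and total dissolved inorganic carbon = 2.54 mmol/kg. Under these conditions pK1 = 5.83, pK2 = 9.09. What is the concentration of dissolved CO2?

[CO2*] = 0.0282 mmol/kg

α₀ = 1 / (1 + K1/[H⁺] + K1K2/[H⁺]²) = 1 / (1 + 10^+1.93 + 10^+0.60)
   = 1 / (1 + 85.114 + 3.9811) = 1/90.095 = 0.01110
[CO2*] = α₀ × DIC = 0.01110 × 2.54 = 0.0282 mmol/kg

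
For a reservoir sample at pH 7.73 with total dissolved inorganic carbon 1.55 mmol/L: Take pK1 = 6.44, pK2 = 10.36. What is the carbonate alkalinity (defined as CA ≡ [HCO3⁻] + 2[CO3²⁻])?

CA = [HCO3⁻] + 2[CO3²⁻] = (α₁ + 2α₂)·DIC
At pH 7.73: [H⁺]/K1 = 10^-1.29 = 0.051286, K2/[H⁺] = 10^-2.63 = 0.0023442
α₁ = 1/(1 + 0.051286 + 0.0023442) = 1/1.0536 = 0.9491; α₂ = α₁·K2/[H⁺] = 0.002225
α₁ + 2α₂ = 0.9535
CA = 0.9535 × 1.55 = 1.48 mmol/L

CA = 1.48 mmol/L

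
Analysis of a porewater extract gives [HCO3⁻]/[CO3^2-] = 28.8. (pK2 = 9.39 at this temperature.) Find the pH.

pH = 7.93

From K2 = [H⁺][CO3^2-]/[HCO3⁻]:  pH = pK2 − log₁₀([HCO3⁻]/[CO3^2-])
log₁₀(28.8) = +1.459
pH = 9.39 − (+1.459) = 7.93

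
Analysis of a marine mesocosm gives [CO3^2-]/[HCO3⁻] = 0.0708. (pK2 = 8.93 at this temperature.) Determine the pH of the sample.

From K2 = [H⁺][CO3^2-]/[HCO3⁻]:  pH = pK2 + log₁₀([CO3^2-]/[HCO3⁻])
log₁₀(0.0708) = -1.150
pH = 8.93 + (-1.150) = 7.78

pH = 7.78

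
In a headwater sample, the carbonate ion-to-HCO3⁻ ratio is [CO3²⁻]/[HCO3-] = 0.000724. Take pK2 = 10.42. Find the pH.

From K2 = [H⁺][CO3²⁻]/[HCO3-]:  pH = pK2 + log₁₀([CO3²⁻]/[HCO3-])
log₁₀(0.000724) = -3.140
pH = 10.42 + (-3.140) = 7.28

pH = 7.28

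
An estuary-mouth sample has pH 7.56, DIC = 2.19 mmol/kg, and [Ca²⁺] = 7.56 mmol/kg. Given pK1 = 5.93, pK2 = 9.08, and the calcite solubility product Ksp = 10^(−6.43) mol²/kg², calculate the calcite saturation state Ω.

α₂ = 1 / (1 + [H⁺]/K2 + [H⁺]²/(K1K2)) = 1 / (1 + 10^+1.52 + 10^-0.11)
   = 1 / (1 + 33.113 + 0.77625) = 1/34.889 = 0.02866
[CO3²⁻] = α₂ × DIC = 0.02866 × 2.19 = 0.06277 mmol/kg
Ksp = 10^(−6.43) = 3.715×10^-7
Ω = [Ca²⁺][CO3²⁻]/Ksp = (7.56×10^-3)(6.277×10^-5) / 3.715×10^-7 = 1.28

Ω = 1.28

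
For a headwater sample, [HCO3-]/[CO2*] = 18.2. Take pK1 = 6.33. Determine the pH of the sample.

pH = 7.59

From K1 = [H⁺][HCO3-]/[CO2*]:  pH = pK1 + log₁₀([HCO3-]/[CO2*])
log₁₀(18.2) = +1.260
pH = 6.33 + (+1.260) = 7.59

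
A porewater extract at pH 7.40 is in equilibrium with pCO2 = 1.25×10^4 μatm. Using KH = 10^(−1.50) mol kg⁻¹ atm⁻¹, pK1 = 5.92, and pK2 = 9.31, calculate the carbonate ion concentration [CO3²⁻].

[CO3²⁻] = 0.147 mmol/kg

[CO2*] = KH · pCO2 = 10^(−1.50) × 1.25×10^4×10^-6 = 3.953×10^-4 mol/kg
α₀ = 1/(1 + K1/[H⁺] + K1K2/[H⁺]²) = 1/(1 + 10^+1.48 + 10^-0.43) = 0.03167
DIC = [CO2*]/α₀ = 3.953×10^-4 / 0.03167 = 12.48 mmol/kg
[CO3²⁻] = α₂·DIC; α₂ = 0.01177, so [CO3²⁻] = 0.01177 × 12.48 = 0.147 mmol/kg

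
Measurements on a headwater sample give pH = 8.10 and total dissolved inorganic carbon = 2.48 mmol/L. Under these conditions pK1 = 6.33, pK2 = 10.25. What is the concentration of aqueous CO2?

[CO2*] = 0.0411 mmol/L

α₀ = 1 / (1 + K1/[H⁺] + K1K2/[H⁺]²) = 1 / (1 + 10^+1.77 + 10^-0.38)
   = 1 / (1 + 58.884 + 0.41687) = 1/60.301 = 0.01658
[CO2*] = α₀ × DIC = 0.01658 × 2.48 = 0.0411 mmol/L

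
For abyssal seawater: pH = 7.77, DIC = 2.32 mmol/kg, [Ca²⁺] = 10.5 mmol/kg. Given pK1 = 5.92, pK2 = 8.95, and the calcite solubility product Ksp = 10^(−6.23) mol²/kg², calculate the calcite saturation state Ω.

α₂ = 1 / (1 + [H⁺]/K2 + [H⁺]²/(K1K2)) = 1 / (1 + 10^+1.18 + 10^-0.67)
   = 1 / (1 + 15.136 + 0.21380) = 1/16.349 = 0.06116
[CO3²⁻] = α₂ × DIC = 0.06116 × 2.32 = 0.1419 mmol/kg
Ksp = 10^(−6.23) = 5.888×10^-7
Ω = [Ca²⁺][CO3²⁻]/Ksp = (10.5×10^-3)(1.419×10^-4) / 5.888×10^-7 = 2.53

Ω = 2.53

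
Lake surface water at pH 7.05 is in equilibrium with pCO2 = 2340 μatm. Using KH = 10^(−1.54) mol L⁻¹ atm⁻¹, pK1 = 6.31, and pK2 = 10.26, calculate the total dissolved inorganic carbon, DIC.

DIC = 0.439 mmol/L

[CO2*] = KH · pCO2 = 10^(−1.54) × 2340×10^-6 = 6.749×10^-5 mol/L
α₀ = 1/(1 + K1/[H⁺] + K1K2/[H⁺]²) = 1/(1 + 10^+0.74 + 10^-2.47) = 0.1539
DIC = [CO2*]/α₀ = 6.749×10^-5 / 0.1539 = 0.439 mmol/L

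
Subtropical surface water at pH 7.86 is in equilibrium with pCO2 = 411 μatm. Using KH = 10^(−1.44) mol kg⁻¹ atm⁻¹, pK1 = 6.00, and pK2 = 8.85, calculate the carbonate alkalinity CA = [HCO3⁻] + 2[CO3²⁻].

[CO2*] = KH · pCO2 = 10^(−1.44) × 411×10^-6 = 1.492×10^-5 mol/kg
α₀ = 1/(1 + K1/[H⁺] + K1K2/[H⁺]²) = 1/(1 + 10^+1.86 + 10^+0.87) = 0.01237
DIC = [CO2*]/α₀ = 1.492×10^-5 / 0.01237 = 1.207 mmol/kg
CA = (α₁ + 2α₂)·DIC = (0.8960 + 2×0.09168) × 1.207 = 1.30 mmol/kg

CA = 1.30 mmol/kg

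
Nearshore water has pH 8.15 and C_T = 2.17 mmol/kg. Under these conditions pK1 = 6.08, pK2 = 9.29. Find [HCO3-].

[HCO3⁻] = 2.01 mmol/kg

α₁ = 1 / (1 + [H⁺]/K1 + K2/[H⁺]) = 1 / (1 + 10^-2.07 + 10^-1.14)
   = 1 / (1 + 0.0085114 + 0.072444) = 1/1.0810 = 0.9251
[HCO3⁻] = α₁ × DIC = 0.9251 × 2.17 = 2.01 mmol/kg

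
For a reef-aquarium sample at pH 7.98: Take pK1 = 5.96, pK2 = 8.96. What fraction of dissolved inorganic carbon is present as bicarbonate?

α₁ = 0.897

α₁ = 1 / (1 + [H⁺]/K1 + K2/[H⁺]) = 1 / (1 + 10^-2.02 + 10^-0.98)
   = 1 / (1 + 0.0095499 + 0.10471) = 1/1.1143 = 0.8975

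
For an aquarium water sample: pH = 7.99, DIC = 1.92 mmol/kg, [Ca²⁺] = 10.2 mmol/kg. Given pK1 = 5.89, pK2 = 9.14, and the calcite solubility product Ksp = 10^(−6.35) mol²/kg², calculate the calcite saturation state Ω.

α₂ = 1 / (1 + [H⁺]/K2 + [H⁺]²/(K1K2)) = 1 / (1 + 10^+1.15 + 10^-0.95)
   = 1 / (1 + 14.125 + 0.11220) = 1/15.238 = 0.06563
[CO3²⁻] = α₂ × DIC = 0.06563 × 1.92 = 0.1260 mmol/kg
Ksp = 10^(−6.35) = 4.467×10^-7
Ω = [Ca²⁺][CO3²⁻]/Ksp = (10.2×10^-3)(1.260×10^-4) / 4.467×10^-7 = 2.88

Ω = 2.88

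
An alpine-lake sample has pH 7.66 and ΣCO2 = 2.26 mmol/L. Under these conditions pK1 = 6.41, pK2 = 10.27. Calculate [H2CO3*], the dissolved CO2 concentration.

α₀ = 1 / (1 + K1/[H⁺] + K1K2/[H⁺]²) = 1 / (1 + 10^+1.25 + 10^-1.36)
   = 1 / (1 + 17.783 + 0.043652) = 1/18.826 = 0.05312
[CO2*] = α₀ × DIC = 0.05312 × 2.26 = 0.120 mmol/L

[CO2*] = 0.120 mmol/L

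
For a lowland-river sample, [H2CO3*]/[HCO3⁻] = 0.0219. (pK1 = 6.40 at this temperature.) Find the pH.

From K1 = [H⁺][HCO3⁻]/[H2CO3*]:  pH = pK1 − log₁₀([H2CO3*]/[HCO3⁻])
log₁₀(0.0219) = -1.660
pH = 6.40 − (-1.660) = 8.06

pH = 8.06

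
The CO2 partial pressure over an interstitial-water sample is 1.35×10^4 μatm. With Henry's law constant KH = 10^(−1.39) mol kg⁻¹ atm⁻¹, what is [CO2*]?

KH = 10^(−1.39) = 4.074×10^-2 mol kg⁻¹ atm⁻¹
[CO2*] = KH · pCO2 = 4.074×10^-2 × 1.35×10^4×10^-6 atm = 5.50×10^-4 mol/kg

[CO2*] = 550 μmol/kg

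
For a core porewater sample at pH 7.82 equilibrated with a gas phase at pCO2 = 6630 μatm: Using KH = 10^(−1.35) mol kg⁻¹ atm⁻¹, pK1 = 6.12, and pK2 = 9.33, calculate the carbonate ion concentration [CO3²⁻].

[CO2*] = KH · pCO2 = 10^(−1.35) × 6630×10^-6 = 2.962×10^-4 mol/kg
α₀ = 1/(1 + K1/[H⁺] + K1K2/[H⁺]²) = 1/(1 + 10^+1.70 + 10^+0.19) = 0.01899
DIC = [CO2*]/α₀ = 2.962×10^-4 / 0.01899 = 15.60 mmol/kg
[CO3²⁻] = α₂·DIC; α₂ = 0.02941, so [CO3²⁻] = 0.02941 × 15.60 = 0.459 mmol/kg

[CO3²⁻] = 0.459 mmol/kg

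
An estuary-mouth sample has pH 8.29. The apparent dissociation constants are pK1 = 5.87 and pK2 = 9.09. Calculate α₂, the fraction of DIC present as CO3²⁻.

α₂ = 1 / (1 + [H⁺]/K2 + [H⁺]²/(K1K2)) = 1 / (1 + 10^+0.80 + 10^-1.62)
   = 1 / (1 + 6.3096 + 0.023988) = 1/7.3336 = 0.1364

α₂ = 0.136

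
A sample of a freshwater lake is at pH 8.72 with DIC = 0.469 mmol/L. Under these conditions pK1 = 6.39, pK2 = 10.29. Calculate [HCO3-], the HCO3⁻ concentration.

[HCO3⁻] = 0.455 mmol/L

α₁ = 1 / (1 + [H⁺]/K1 + K2/[H⁺]) = 1 / (1 + 10^-2.33 + 10^-1.57)
   = 1 / (1 + 0.0046774 + 0.026915) = 1/1.0316 = 0.9694
[HCO3⁻] = α₁ × DIC = 0.9694 × 0.469 = 0.455 mmol/L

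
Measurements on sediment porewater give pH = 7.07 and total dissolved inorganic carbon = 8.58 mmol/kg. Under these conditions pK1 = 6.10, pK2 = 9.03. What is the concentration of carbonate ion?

α₂ = 1 / (1 + [H⁺]/K2 + [H⁺]²/(K1K2)) = 1 / (1 + 10^+1.96 + 10^+0.99)
   = 1 / (1 + 91.201 + 9.7724) = 1/101.97 = 0.009806
[CO3²⁻] = α₂ × DIC = 0.009806 × 8.58 = 0.0841 mmol/kg

[CO3²⁻] = 0.0841 mmol/kg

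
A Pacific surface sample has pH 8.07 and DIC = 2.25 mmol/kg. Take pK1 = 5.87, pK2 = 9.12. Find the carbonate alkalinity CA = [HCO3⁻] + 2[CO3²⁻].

CA = 2.42 mmol/kg

CA = [HCO3⁻] + 2[CO3²⁻] = (α₁ + 2α₂)·DIC
At pH 8.07: [H⁺]/K1 = 10^-2.20 = 0.0063096, K2/[H⁺] = 10^-1.05 = 0.089125
α₁ = 1/(1 + 0.0063096 + 0.089125) = 1/1.0954 = 0.9129; α₂ = α₁·K2/[H⁺] = 0.08136
α₁ + 2α₂ = 1.0756
CA = 1.0756 × 2.25 = 2.42 mmol/kg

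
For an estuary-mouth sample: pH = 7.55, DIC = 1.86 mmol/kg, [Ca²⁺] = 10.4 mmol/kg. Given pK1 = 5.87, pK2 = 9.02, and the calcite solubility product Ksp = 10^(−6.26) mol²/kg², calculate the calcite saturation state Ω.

α₂ = 1 / (1 + [H⁺]/K2 + [H⁺]²/(K1K2)) = 1 / (1 + 10^+1.47 + 10^-0.21)
   = 1 / (1 + 29.512 + 0.61660) = 1/31.129 = 0.03212
[CO3²⁻] = α₂ × DIC = 0.03212 × 1.86 = 0.05975 mmol/kg
Ksp = 10^(−6.26) = 5.495×10^-7
Ω = [Ca²⁺][CO3²⁻]/Ksp = (10.4×10^-3)(5.975×10^-5) / 5.495×10^-7 = 1.13

Ω = 1.13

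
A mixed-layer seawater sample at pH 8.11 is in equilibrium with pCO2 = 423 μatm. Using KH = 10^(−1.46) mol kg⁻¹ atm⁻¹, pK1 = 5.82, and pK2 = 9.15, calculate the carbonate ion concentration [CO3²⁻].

[CO3²⁻] = 0.261 mmol/kg

[CO2*] = KH · pCO2 = 10^(−1.46) × 423×10^-6 = 1.467×10^-5 mol/kg
α₀ = 1/(1 + K1/[H⁺] + K1K2/[H⁺]²) = 1/(1 + 10^+2.29 + 10^+1.25) = 0.004678
DIC = [CO2*]/α₀ = 1.467×10^-5 / 0.004678 = 3.135 mmol/kg
[CO3²⁻] = α₂·DIC; α₂ = 0.08319, so [CO3²⁻] = 0.08319 × 3.135 = 0.261 mmol/kg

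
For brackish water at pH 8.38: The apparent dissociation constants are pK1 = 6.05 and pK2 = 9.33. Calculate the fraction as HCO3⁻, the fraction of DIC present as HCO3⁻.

α₁ = 0.895

α₁ = 1 / (1 + [H⁺]/K1 + K2/[H⁺]) = 1 / (1 + 10^-2.33 + 10^-0.95)
   = 1 / (1 + 0.0046774 + 0.11220) = 1/1.1169 = 0.8954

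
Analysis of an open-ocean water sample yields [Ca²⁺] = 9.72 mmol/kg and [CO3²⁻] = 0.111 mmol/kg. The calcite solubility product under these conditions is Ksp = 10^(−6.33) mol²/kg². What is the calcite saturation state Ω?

Ksp = 10^(−6.33) = 4.677×10^-7
Ω = [Ca²⁺][CO3²⁻]/Ksp = (9.72×10^-3)(0.111×10^-3) / 4.677×10^-7 = 2.31

Ω = 2.31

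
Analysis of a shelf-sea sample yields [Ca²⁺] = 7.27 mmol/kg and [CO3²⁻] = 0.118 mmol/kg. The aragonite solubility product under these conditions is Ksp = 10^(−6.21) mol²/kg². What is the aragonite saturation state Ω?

Ksp = 10^(−6.21) = 6.166×10^-7
Ω = [Ca²⁺][CO3²⁻]/Ksp = (7.27×10^-3)(0.118×10^-3) / 6.166×10^-7 = 1.39

Ω = 1.39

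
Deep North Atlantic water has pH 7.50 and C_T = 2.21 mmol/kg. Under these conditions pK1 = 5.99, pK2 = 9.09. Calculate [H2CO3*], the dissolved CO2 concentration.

[CO2*] = 0.0646 mmol/kg

α₀ = 1 / (1 + K1/[H⁺] + K1K2/[H⁺]²) = 1 / (1 + 10^+1.51 + 10^-0.08)
   = 1 / (1 + 32.359 + 0.83176) = 1/34.191 = 0.02925
[CO2*] = α₀ × DIC = 0.02925 × 2.21 = 0.0646 mmol/kg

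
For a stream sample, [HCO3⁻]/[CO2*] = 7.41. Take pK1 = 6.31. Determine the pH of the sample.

pH = 7.18

From K1 = [H⁺][HCO3⁻]/[CO2*]:  pH = pK1 + log₁₀([HCO3⁻]/[CO2*])
log₁₀(7.41) = +0.870
pH = 6.31 + (+0.870) = 7.18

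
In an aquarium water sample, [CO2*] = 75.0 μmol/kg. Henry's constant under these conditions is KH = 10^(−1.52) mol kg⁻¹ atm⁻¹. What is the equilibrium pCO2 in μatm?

pCO2 = 2480 μatm

KH = 10^(−1.52) = 3.020×10^-2 mol kg⁻¹ atm⁻¹
pCO2 = [CO2*]/KH = 75.0×10^-6 / 3.020×10^-2 = 2.48×10^-3 atm = 2480 μatm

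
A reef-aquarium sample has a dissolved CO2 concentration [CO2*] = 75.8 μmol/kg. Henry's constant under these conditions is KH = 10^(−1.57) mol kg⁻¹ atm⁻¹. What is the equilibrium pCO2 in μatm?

KH = 10^(−1.57) = 2.692×10^-2 mol kg⁻¹ atm⁻¹
pCO2 = [CO2*]/KH = 75.8×10^-6 / 2.692×10^-2 = 2.82×10^-3 atm = 2820 μatm

pCO2 = 2820 μatm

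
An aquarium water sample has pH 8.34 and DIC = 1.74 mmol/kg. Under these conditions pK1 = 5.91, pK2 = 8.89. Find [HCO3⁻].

α₁ = 1 / (1 + [H⁺]/K1 + K2/[H⁺]) = 1 / (1 + 10^-2.43 + 10^-0.55)
   = 1 / (1 + 0.0037154 + 0.28184) = 1/1.2856 = 0.7779
[HCO3⁻] = α₁ × DIC = 0.7779 × 1.74 = 1.35 mmol/kg

[HCO3⁻] = 1.35 mmol/kg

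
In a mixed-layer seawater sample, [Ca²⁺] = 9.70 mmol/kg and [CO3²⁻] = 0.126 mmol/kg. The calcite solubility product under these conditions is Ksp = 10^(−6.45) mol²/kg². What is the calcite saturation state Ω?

Ω = 3.44

Ksp = 10^(−6.45) = 3.548×10^-7
Ω = [Ca²⁺][CO3²⁻]/Ksp = (9.70×10^-3)(0.126×10^-3) / 3.548×10^-7 = 3.44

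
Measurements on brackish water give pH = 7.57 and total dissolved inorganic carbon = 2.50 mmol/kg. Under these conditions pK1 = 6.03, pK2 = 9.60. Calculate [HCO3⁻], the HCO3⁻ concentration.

[HCO3⁻] = 2.41 mmol/kg

α₁ = 1 / (1 + [H⁺]/K1 + K2/[H⁺]) = 1 / (1 + 10^-1.54 + 10^-2.03)
   = 1 / (1 + 0.028840 + 0.0093325) = 1/1.0382 = 0.9632
[HCO3⁻] = α₁ × DIC = 0.9632 × 2.50 = 2.41 mmol/kg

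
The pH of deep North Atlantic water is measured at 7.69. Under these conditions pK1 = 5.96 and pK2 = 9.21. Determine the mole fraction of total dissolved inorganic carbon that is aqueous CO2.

α₀ = 0.0178

α₀ = 1 / (1 + K1/[H⁺] + K1K2/[H⁺]²) = 1 / (1 + 10^+1.73 + 10^+0.21)
   = 1 / (1 + 53.703 + 1.6218) = 1/56.325 = 0.01775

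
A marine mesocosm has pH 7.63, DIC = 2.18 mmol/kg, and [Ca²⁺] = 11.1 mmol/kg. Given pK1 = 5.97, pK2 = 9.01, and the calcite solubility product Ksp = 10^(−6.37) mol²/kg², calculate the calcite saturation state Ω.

α₂ = 1 / (1 + [H⁺]/K2 + [H⁺]²/(K1K2)) = 1 / (1 + 10^+1.38 + 10^-0.28)
   = 1 / (1 + 23.988 + 0.52481) = 1/25.513 = 0.03920
[CO3²⁻] = α₂ × DIC = 0.03920 × 2.18 = 0.08545 mmol/kg
Ksp = 10^(−6.37) = 4.266×10^-7
Ω = [Ca²⁺][CO3²⁻]/Ksp = (11.1×10^-3)(8.545×10^-5) / 4.266×10^-7 = 2.22

Ω = 2.22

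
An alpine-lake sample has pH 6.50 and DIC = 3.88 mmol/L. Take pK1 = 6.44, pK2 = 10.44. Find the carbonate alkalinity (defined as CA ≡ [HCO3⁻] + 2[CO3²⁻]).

CA = [HCO3⁻] + 2[CO3²⁻] = (α₁ + 2α₂)·DIC
At pH 6.50: [H⁺]/K1 = 10^-0.06 = 0.87096, K2/[H⁺] = 10^-3.94 = 0.00011482
α₁ = 1/(1 + 0.87096 + 0.00011482) = 1/1.8711 = 0.5345; α₂ = α₁·K2/[H⁺] = 6.136×10^-5
α₁ + 2α₂ = 0.5346
CA = 0.5346 × 3.88 = 2.07 mmol/L

CA = 2.07 mmol/L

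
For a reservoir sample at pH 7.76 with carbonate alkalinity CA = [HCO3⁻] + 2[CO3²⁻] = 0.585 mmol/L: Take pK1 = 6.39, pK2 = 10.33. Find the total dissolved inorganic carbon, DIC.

CA = [HCO3⁻] + 2[CO3²⁻] = (α₁ + 2α₂)·DIC
At pH 7.76: [H⁺]/K1 = 10^-1.37 = 0.042658, K2/[H⁺] = 10^-2.57 = 0.0026915
α₁ = 1/(1 + 0.042658 + 0.0026915) = 1/1.0453 = 0.9566; α₂ = α₁·K2/[H⁺] = 0.002575
α₁ + 2α₂ = 0.9618
DIC = CA / (α₁ + 2α₂) = 0.585 / 0.9618 = 0.608 mmol/L

DIC = 0.608 mmol/L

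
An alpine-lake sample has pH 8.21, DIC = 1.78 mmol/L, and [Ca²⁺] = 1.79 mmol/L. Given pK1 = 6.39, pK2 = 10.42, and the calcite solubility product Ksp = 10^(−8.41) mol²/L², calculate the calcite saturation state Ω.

Ω = 4.94

α₂ = 1 / (1 + [H⁺]/K2 + [H⁺]²/(K1K2)) = 1 / (1 + 10^+2.21 + 10^+0.39)
   = 1 / (1 + 162.18 + 2.4547) = 1/165.64 = 0.006037
[CO3²⁻] = α₂ × DIC = 0.006037 × 1.78 = 0.01075 mmol/L = 10.75 μmol/L
Ksp = 10^(−8.41) = 3.890×10^-9
Ω = [Ca²⁺][CO3²⁻]/Ksp = (1.79×10^-3)(1.075×10^-5) / 3.890×10^-9 = 4.94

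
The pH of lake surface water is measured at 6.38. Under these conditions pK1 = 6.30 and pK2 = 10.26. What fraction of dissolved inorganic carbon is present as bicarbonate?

α₁ = 0.546

α₁ = 1 / (1 + [H⁺]/K1 + K2/[H⁺]) = 1 / (1 + 10^-0.08 + 10^-3.88)
   = 1 / (1 + 0.83176 + 0.00013183) = 1/1.8319 = 0.5459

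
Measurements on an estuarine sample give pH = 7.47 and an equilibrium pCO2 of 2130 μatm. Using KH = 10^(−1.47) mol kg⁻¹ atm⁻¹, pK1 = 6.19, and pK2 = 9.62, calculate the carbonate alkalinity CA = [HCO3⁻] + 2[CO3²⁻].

[CO2*] = KH · pCO2 = 10^(−1.47) × 2130×10^-6 = 7.217×10^-5 mol/kg
α₀ = 1/(1 + K1/[H⁺] + K1K2/[H⁺]²) = 1/(1 + 10^+1.28 + 10^-0.87) = 0.04953
DIC = [CO2*]/α₀ = 7.217×10^-5 / 0.04953 = 1.457 mmol/kg
CA = (α₁ + 2α₂)·DIC = (0.9438 + 2×0.006682) × 1.457 = 1.39 mmol/kg

CA = 1.39 mmol/kg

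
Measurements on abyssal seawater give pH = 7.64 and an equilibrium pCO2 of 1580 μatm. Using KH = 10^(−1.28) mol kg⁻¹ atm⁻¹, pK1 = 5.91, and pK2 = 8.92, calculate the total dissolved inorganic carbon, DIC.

[CO2*] = KH · pCO2 = 10^(−1.28) × 1580×10^-6 = 8.292×10^-5 mol/kg
α₀ = 1/(1 + K1/[H⁺] + K1K2/[H⁺]²) = 1/(1 + 10^+1.73 + 10^+0.45) = 0.01738
DIC = [CO2*]/α₀ = 8.292×10^-5 / 0.01738 = 4.77 mmol/kg

DIC = 4.77 mmol/kg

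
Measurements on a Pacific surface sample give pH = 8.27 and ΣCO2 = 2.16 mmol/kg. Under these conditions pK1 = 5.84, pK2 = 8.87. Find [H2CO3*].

[CO2*] = 6.40 μmol/kg

α₀ = 1 / (1 + K1/[H⁺] + K1K2/[H⁺]²) = 1 / (1 + 10^+2.43 + 10^+1.83)
   = 1 / (1 + 269.15 + 67.608) = 1/337.76 = 0.002961
[CO2*] = α₀ × DIC = 0.002961 × 2.16 = 0.00640 mmol/kg = 6.40 μmol/kg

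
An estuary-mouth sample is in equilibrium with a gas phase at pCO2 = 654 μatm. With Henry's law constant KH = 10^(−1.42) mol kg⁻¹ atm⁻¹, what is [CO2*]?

KH = 10^(−1.42) = 3.802×10^-2 mol kg⁻¹ atm⁻¹
[CO2*] = KH · pCO2 = 3.802×10^-2 × 654×10^-6 atm = 2.49×10^-5 mol/kg

[CO2*] = 24.9 μmol/kg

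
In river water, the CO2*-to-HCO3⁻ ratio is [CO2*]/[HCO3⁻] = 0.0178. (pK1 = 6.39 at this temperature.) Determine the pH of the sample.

pH = 8.14

From K1 = [H⁺][HCO3⁻]/[CO2*]:  pH = pK1 − log₁₀([CO2*]/[HCO3⁻])
log₁₀(0.0178) = -1.750
pH = 6.39 − (-1.750) = 8.14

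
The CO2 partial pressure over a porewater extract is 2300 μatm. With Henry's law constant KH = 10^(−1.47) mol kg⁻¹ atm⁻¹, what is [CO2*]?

[CO2*] = 77.9 μmol/kg

KH = 10^(−1.47) = 3.388×10^-2 mol kg⁻¹ atm⁻¹
[CO2*] = KH · pCO2 = 3.388×10^-2 × 2300×10^-6 atm = 7.79×10^-5 mol/kg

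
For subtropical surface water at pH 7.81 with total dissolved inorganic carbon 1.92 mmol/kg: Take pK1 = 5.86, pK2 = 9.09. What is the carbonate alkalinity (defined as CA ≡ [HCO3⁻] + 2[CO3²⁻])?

CA = [HCO3⁻] + 2[CO3²⁻] = (α₁ + 2α₂)·DIC
At pH 7.81: [H⁺]/K1 = 10^-1.95 = 0.011220, K2/[H⁺] = 10^-1.28 = 0.052481
α₁ = 1/(1 + 0.011220 + 0.052481) = 1/1.0637 = 0.9401; α₂ = α₁·K2/[H⁺] = 0.04934
α₁ + 2α₂ = 1.0388
CA = 1.0388 × 1.92 = 1.99 mmol/kg

CA = 1.99 mmol/kg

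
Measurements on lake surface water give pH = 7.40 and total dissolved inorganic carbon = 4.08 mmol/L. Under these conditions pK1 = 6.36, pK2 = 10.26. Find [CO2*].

[CO2*] = 0.341 mmol/L

α₀ = 1 / (1 + K1/[H⁺] + K1K2/[H⁺]²) = 1 / (1 + 10^+1.04 + 10^-1.82)
   = 1 / (1 + 10.965 + 0.015136) = 1/11.980 = 0.08347
[CO2*] = α₀ × DIC = 0.08347 × 4.08 = 0.341 mmol/L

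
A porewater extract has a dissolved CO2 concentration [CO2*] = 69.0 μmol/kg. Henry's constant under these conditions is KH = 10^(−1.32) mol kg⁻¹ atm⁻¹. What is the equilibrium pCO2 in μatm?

pCO2 = 1440 μatm

KH = 10^(−1.32) = 4.786×10^-2 mol kg⁻¹ atm⁻¹
pCO2 = [CO2*]/KH = 69.0×10^-6 / 4.786×10^-2 = 1.44×10^-3 atm = 1440 μatm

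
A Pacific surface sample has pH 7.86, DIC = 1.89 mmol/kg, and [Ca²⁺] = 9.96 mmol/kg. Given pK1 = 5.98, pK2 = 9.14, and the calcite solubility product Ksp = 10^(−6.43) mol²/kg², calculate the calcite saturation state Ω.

Ω = 2.50

α₂ = 1 / (1 + [H⁺]/K2 + [H⁺]²/(K1K2)) = 1 / (1 + 10^+1.28 + 10^-0.60)
   = 1 / (1 + 19.055 + 0.25119) = 1/20.306 = 0.04925
[CO3²⁻] = α₂ × DIC = 0.04925 × 1.89 = 0.09308 mmol/kg
Ksp = 10^(−6.43) = 3.715×10^-7
Ω = [Ca²⁺][CO3²⁻]/Ksp = (9.96×10^-3)(9.308×10^-5) / 3.715×10^-7 = 2.50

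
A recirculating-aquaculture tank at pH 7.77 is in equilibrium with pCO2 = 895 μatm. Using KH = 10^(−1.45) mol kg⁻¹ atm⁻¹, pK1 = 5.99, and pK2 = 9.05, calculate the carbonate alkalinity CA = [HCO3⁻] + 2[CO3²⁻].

[CO2*] = KH · pCO2 = 10^(−1.45) × 895×10^-6 = 3.176×10^-5 mol/kg
α₀ = 1/(1 + K1/[H⁺] + K1K2/[H⁺]²) = 1/(1 + 10^+1.78 + 10^+0.50) = 0.01552
DIC = [CO2*]/α₀ = 3.176×10^-5 / 0.01552 = 2.046 mmol/kg
CA = (α₁ + 2α₂)·DIC = (0.9354 + 2×0.04909) × 2.046 = 2.11 mmol/kg

CA = 2.11 mmol/kg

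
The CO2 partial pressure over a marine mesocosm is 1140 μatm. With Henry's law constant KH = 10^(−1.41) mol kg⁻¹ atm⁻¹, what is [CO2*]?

KH = 10^(−1.41) = 3.890×10^-2 mol kg⁻¹ atm⁻¹
[CO2*] = KH · pCO2 = 3.890×10^-2 × 1140×10^-6 atm = 4.44×10^-5 mol/kg

[CO2*] = 44.4 μmol/kg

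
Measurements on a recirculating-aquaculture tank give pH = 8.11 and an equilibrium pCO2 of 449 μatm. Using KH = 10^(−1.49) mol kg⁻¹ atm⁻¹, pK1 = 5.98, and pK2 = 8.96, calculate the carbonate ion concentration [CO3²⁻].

[CO3²⁻] = 0.277 mmol/kg

[CO2*] = KH · pCO2 = 10^(−1.49) × 449×10^-6 = 1.453×10^-5 mol/kg
α₀ = 1/(1 + K1/[H⁺] + K1K2/[H⁺]²) = 1/(1 + 10^+2.13 + 10^+1.28) = 0.006454
DIC = [CO2*]/α₀ = 1.453×10^-5 / 0.006454 = 2.251 mmol/kg
[CO3²⁻] = α₂·DIC; α₂ = 0.1230, so [CO3²⁻] = 0.1230 × 2.251 = 0.277 mmol/kg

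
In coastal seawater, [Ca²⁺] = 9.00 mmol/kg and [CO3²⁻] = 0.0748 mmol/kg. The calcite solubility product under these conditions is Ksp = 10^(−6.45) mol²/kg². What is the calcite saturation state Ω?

Ksp = 10^(−6.45) = 3.548×10^-7
Ω = [Ca²⁺][CO3²⁻]/Ksp = (9.00×10^-3)(0.0748×10^-3) / 3.548×10^-7 = 1.90

Ω = 1.90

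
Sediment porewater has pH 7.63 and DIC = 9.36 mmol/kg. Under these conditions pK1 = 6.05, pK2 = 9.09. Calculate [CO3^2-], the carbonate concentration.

α₂ = 1 / (1 + [H⁺]/K2 + [H⁺]²/(K1K2)) = 1 / (1 + 10^+1.46 + 10^-0.12)
   = 1 / (1 + 28.840 + 0.75858) = 1/30.599 = 0.03268
[CO3²⁻] = α₂ × DIC = 0.03268 × 9.36 = 0.306 mmol/kg

[CO3²⁻] = 0.306 mmol/kg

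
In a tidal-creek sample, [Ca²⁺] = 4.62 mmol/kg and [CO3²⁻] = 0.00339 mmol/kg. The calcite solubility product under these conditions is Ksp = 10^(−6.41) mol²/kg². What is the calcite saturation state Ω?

Ω = 0.0403

Ksp = 10^(−6.41) = 3.890×10^-7
Ω = [Ca²⁺][CO3²⁻]/Ksp = (4.62×10^-3)(0.00339×10^-3) / 3.890×10^-7 = 0.0403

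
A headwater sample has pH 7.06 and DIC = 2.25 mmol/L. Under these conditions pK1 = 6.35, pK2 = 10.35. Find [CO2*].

α₀ = 1 / (1 + K1/[H⁺] + K1K2/[H⁺]²) = 1 / (1 + 10^+0.71 + 10^-2.58)
   = 1 / (1 + 5.1286 + 0.0026303) = 1/6.1312 = 0.1631
[CO2*] = α₀ × DIC = 0.1631 × 2.25 = 0.367 mmol/L

[CO2*] = 0.367 mmol/L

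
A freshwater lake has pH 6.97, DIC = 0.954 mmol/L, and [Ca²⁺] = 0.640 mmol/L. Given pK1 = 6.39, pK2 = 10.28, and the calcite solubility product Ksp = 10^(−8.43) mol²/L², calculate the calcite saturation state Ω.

Ω = 0.0637

α₂ = 1 / (1 + [H⁺]/K2 + [H⁺]²/(K1K2)) = 1 / (1 + 10^+3.31 + 10^+2.73)
   = 1 / (1 + 2041.7 + 537.03) = 1/2579.8 = 0.0003876
[CO3²⁻] = α₂ × DIC = 0.0003876 × 0.954 = 0.0003698 mmol/L = 0.3698 μmol/L
Ksp = 10^(−8.43) = 3.715×10^-9
Ω = [Ca²⁺][CO3²⁻]/Ksp = (0.640×10^-3)(3.698×10^-7) / 3.715×10^-9 = 0.0637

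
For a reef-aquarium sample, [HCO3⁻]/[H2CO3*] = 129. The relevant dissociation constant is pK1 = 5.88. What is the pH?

From K1 = [H⁺][HCO3⁻]/[H2CO3*]:  pH = pK1 + log₁₀([HCO3⁻]/[H2CO3*])
log₁₀(129) = +2.111
pH = 5.88 + (+2.111) = 7.99

pH = 7.99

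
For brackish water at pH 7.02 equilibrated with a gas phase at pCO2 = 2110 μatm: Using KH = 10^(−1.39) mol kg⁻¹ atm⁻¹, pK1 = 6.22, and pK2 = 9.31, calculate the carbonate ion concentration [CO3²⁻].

[CO3²⁻] = 2.78 μmol/kg

[CO2*] = KH · pCO2 = 10^(−1.39) × 2110×10^-6 = 8.596×10^-5 mol/kg
α₀ = 1/(1 + K1/[H⁺] + K1K2/[H⁺]²) = 1/(1 + 10^+0.80 + 10^-1.49) = 0.1362
DIC = [CO2*]/α₀ = 8.596×10^-5 / 0.1362 = 0.6311 mmol/kg
[CO3²⁻] = α₂·DIC; α₂ = 0.004407, so [CO3²⁻] = 0.004407 × 0.6311 = 0.00278 mmol/kg = 2.78 μmol/kg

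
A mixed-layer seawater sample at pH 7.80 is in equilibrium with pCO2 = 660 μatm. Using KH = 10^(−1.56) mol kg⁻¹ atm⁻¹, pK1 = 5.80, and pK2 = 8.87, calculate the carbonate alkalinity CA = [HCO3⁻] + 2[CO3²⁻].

CA = 2.13 mmol/kg

[CO2*] = KH · pCO2 = 10^(−1.56) × 660×10^-6 = 1.818×10^-5 mol/kg
α₀ = 1/(1 + K1/[H⁺] + K1K2/[H⁺]²) = 1/(1 + 10^+2.00 + 10^+0.93) = 0.009131
DIC = [CO2*]/α₀ = 1.818×10^-5 / 0.009131 = 1.991 mmol/kg
CA = (α₁ + 2α₂)·DIC = (0.9131 + 2×0.07772) × 1.991 = 2.13 mmol/kg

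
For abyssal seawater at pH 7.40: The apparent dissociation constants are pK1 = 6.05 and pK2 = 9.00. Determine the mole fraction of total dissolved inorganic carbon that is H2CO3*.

α₀ = 1 / (1 + K1/[H⁺] + K1K2/[H⁺]²) = 1 / (1 + 10^+1.35 + 10^-0.25)
   = 1 / (1 + 22.387 + 0.56234) = 1/23.950 = 0.04175

α₀ = 0.0418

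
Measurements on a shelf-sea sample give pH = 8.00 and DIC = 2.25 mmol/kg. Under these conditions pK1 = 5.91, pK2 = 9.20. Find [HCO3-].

[HCO3⁻] = 2.10 mmol/kg

α₁ = 1 / (1 + [H⁺]/K1 + K2/[H⁺]) = 1 / (1 + 10^-2.09 + 10^-1.20)
   = 1 / (1 + 0.0081283 + 0.063096) = 1/1.0712 = 0.9335
[HCO3⁻] = α₁ × DIC = 0.9335 × 2.25 = 2.10 mmol/kg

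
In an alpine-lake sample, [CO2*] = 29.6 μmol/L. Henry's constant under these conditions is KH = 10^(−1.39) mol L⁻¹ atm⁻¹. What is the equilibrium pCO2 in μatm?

KH = 10^(−1.39) = 4.074×10^-2 mol L⁻¹ atm⁻¹
pCO2 = [CO2*]/KH = 29.6×10^-6 / 4.074×10^-2 = 7.27×10^-4 atm = 727 μatm

pCO2 = 727 μatm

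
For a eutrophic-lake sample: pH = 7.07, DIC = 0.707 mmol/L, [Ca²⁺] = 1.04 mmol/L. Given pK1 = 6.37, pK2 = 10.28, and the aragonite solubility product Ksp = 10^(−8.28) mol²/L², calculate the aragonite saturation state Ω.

α₂ = 1 / (1 + [H⁺]/K2 + [H⁺]²/(K1K2)) = 1 / (1 + 10^+3.21 + 10^+2.51)
   = 1 / (1 + 1621.8 + 323.59) = 1/1946.4 = 0.0005138
[CO3²⁻] = α₂ × DIC = 0.0005138 × 0.707 = 0.0003632 mmol/L = 0.3632 μmol/L
Ksp = 10^(−8.28) = 5.248×10^-9
Ω = [Ca²⁺][CO3²⁻]/Ksp = (1.04×10^-3)(3.632×10^-7) / 5.248×10^-9 = 0.0720

Ω = 0.0720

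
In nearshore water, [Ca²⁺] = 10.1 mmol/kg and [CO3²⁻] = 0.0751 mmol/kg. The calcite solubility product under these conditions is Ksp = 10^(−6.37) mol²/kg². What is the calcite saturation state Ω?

Ksp = 10^(−6.37) = 4.266×10^-7
Ω = [Ca²⁺][CO3²⁻]/Ksp = (10.1×10^-3)(0.0751×10^-3) / 4.266×10^-7 = 1.78

Ω = 1.78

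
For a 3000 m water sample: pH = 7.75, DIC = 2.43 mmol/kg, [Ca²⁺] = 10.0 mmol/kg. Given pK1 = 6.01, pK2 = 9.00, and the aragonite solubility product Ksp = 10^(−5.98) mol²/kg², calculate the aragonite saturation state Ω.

α₂ = 1 / (1 + [H⁺]/K2 + [H⁺]²/(K1K2)) = 1 / (1 + 10^+1.25 + 10^-0.49)
   = 1 / (1 + 17.783 + 0.32359) = 1/19.106 = 0.05234
[CO3²⁻] = α₂ × DIC = 0.05234 × 2.43 = 0.1272 mmol/kg
Ksp = 10^(−5.98) = 1.047×10^-6
Ω = [Ca²⁺][CO3²⁻]/Ksp = (10.0×10^-3)(1.272×10^-4) / 1.047×10^-6 = 1.21

Ω = 1.21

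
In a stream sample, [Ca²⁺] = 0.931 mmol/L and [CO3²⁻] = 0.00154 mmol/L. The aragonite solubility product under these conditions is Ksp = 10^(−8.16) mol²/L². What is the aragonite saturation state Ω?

Ksp = 10^(−8.16) = 6.918×10^-9
Ω = [Ca²⁺][CO3²⁻]/Ksp = (0.931×10^-3)(0.00154×10^-3) / 6.918×10^-9 = 0.207

Ω = 0.207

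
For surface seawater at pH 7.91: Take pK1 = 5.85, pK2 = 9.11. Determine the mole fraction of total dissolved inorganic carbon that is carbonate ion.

α₂ = 0.0589

α₂ = 1 / (1 + [H⁺]/K2 + [H⁺]²/(K1K2)) = 1 / (1 + 10^+1.20 + 10^-0.86)
   = 1 / (1 + 15.849 + 0.13804) = 1/16.987 = 0.05887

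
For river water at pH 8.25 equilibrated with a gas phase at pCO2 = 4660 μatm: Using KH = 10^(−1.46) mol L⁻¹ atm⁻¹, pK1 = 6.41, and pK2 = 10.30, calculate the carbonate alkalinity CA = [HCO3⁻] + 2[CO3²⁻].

[CO2*] = KH · pCO2 = 10^(−1.46) × 4660×10^-6 = 1.616×10^-4 mol/L
α₀ = 1/(1 + K1/[H⁺] + K1K2/[H⁺]²) = 1/(1 + 10^+1.84 + 10^-0.21) = 0.01412
DIC = [CO2*]/α₀ = 1.616×10^-4 / 0.01412 = 11.44 mmol/L
CA = (α₁ + 2α₂)·DIC = (0.9772 + 2×0.008709) × 11.44 = 11.4 mmol/L

CA = 11.4 mmol/L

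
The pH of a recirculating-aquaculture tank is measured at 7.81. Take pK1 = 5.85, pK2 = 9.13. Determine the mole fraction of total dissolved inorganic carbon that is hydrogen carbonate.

α₁ = 1 / (1 + [H⁺]/K1 + K2/[H⁺]) = 1 / (1 + 10^-1.96 + 10^-1.32)
   = 1 / (1 + 0.010965 + 0.047863) = 1/1.0588 = 0.9444

α₁ = 0.944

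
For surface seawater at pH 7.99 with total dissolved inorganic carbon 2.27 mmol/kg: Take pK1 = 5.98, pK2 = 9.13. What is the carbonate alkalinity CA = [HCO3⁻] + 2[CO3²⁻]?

CA = 2.40 mmol/kg

CA = [HCO3⁻] + 2[CO3²⁻] = (α₁ + 2α₂)·DIC
At pH 7.99: [H⁺]/K1 = 10^-2.01 = 0.0097724, K2/[H⁺] = 10^-1.14 = 0.072444
α₁ = 1/(1 + 0.0097724 + 0.072444) = 1/1.0822 = 0.9240; α₂ = α₁·K2/[H⁺] = 0.06694
α₁ + 2α₂ = 1.0579
CA = 1.0579 × 2.27 = 2.40 mmol/kg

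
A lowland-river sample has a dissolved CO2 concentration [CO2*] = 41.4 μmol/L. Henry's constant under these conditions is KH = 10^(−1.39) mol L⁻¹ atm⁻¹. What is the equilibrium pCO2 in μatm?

pCO2 = 1020 μatm

KH = 10^(−1.39) = 4.074×10^-2 mol L⁻¹ atm⁻¹
pCO2 = [CO2*]/KH = 41.4×10^-6 / 4.074×10^-2 = 1.02×10^-3 atm = 1020 μatm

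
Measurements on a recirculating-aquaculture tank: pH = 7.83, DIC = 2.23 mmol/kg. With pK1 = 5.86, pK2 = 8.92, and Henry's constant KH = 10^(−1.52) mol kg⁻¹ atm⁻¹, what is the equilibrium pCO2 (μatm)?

α₀ = 1 / (1 + K1/[H⁺] + K1K2/[H⁺]²) = 1 / (1 + 10^+1.97 + 10^+0.88)
   = 1 / (1 + 93.325 + 7.5858) = 1/101.91 = 0.009812
[CO2*] = α₀ × DIC = 0.009812 × 2.23 = 0.02188 mmol/kg
pCO2 = [CO2*]/KH = 2.188×10^-5 / 3.020×10^-2 = 725 μatm

pCO2 = 725 μatm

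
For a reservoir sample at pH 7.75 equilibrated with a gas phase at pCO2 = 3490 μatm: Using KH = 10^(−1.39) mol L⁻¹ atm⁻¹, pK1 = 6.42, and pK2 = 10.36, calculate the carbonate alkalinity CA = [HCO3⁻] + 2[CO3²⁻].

CA = 3.05 mmol/L

[CO2*] = KH · pCO2 = 10^(−1.39) × 3490×10^-6 = 1.422×10^-4 mol/L
α₀ = 1/(1 + K1/[H⁺] + K1K2/[H⁺]²) = 1/(1 + 10^+1.33 + 10^-1.28) = 0.04458
DIC = [CO2*]/α₀ = 1.422×10^-4 / 0.04458 = 3.189 mmol/L
CA = (α₁ + 2α₂)·DIC = (0.9531 + 2×0.002340) × 3.189 = 3.05 mmol/L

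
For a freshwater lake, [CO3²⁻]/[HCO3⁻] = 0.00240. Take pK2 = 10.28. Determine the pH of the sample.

From K2 = [H⁺][CO3²⁻]/[HCO3⁻]:  pH = pK2 + log₁₀([CO3²⁻]/[HCO3⁻])
log₁₀(0.00240) = -2.620
pH = 10.28 + (-2.620) = 7.66

pH = 7.66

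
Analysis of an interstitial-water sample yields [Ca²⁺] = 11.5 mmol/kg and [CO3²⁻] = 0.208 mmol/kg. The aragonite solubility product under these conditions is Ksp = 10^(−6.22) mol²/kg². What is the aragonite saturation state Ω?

Ksp = 10^(−6.22) = 6.026×10^-7
Ω = [Ca²⁺][CO3²⁻]/Ksp = (11.5×10^-3)(0.208×10^-3) / 6.026×10^-7 = 3.97

Ω = 3.97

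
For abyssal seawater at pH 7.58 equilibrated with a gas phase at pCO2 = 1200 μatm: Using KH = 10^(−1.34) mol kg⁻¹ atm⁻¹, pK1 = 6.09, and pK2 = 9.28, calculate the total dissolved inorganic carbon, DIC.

[CO2*] = KH · pCO2 = 10^(−1.34) × 1200×10^-6 = 5.485×10^-5 mol/kg
α₀ = 1/(1 + K1/[H⁺] + K1K2/[H⁺]²) = 1/(1 + 10^+1.49 + 10^-0.21) = 0.03075
DIC = [CO2*]/α₀ = 5.485×10^-5 / 0.03075 = 1.78 mmol/kg

DIC = 1.78 mmol/kg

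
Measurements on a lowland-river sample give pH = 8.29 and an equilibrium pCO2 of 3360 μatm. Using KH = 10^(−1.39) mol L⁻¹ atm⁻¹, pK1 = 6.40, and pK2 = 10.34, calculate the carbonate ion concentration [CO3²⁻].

[CO3²⁻] = 0.0947 mmol/L

[CO2*] = KH · pCO2 = 10^(−1.39) × 3360×10^-6 = 1.369×10^-4 mol/L
α₀ = 1/(1 + K1/[H⁺] + K1K2/[H⁺]²) = 1/(1 + 10^+1.89 + 10^-0.16) = 0.01261
DIC = [CO2*]/α₀ = 1.369×10^-4 / 0.01261 = 10.86 mmol/L
[CO3²⁻] = α₂·DIC; α₂ = 0.008722, so [CO3²⁻] = 0.008722 × 10.86 = 0.0947 mmol/L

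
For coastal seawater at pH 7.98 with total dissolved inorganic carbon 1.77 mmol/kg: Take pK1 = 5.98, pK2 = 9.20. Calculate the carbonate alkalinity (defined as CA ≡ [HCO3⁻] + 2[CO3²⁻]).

CA = 1.85 mmol/kg

CA = [HCO3⁻] + 2[CO3²⁻] = (α₁ + 2α₂)·DIC
At pH 7.98: [H⁺]/K1 = 10^-2.00 = 0.010000, K2/[H⁺] = 10^-1.22 = 0.060256
α₁ = 1/(1 + 0.010000 + 0.060256) = 1/1.0703 = 0.9344; α₂ = α₁·K2/[H⁺] = 0.05630
α₁ + 2α₂ = 1.0470
CA = 1.0470 × 1.77 = 1.85 mmol/kg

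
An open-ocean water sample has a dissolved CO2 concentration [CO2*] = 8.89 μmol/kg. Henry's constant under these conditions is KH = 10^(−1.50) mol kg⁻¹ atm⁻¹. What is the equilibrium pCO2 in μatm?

pCO2 = 281 μatm

KH = 10^(−1.50) = 3.162×10^-2 mol kg⁻¹ atm⁻¹
pCO2 = [CO2*]/KH = 8.89×10^-6 / 3.162×10^-2 = 2.81×10^-4 atm = 281 μatm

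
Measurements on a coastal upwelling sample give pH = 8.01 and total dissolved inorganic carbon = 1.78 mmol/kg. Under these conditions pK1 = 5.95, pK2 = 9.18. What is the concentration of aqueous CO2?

α₀ = 1 / (1 + K1/[H⁺] + K1K2/[H⁺]²) = 1 / (1 + 10^+2.06 + 10^+0.89)
   = 1 / (1 + 114.82 + 7.7625) = 1/123.58 = 0.008092
[CO2*] = α₀ × DIC = 0.008092 × 1.78 = 0.0144 mmol/kg = 14.4 μmol/kg

[CO2*] = 14.4 μmol/kg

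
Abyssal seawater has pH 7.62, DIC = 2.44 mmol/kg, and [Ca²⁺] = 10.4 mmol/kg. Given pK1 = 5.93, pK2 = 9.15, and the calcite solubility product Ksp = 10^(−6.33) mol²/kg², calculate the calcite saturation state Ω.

Ω = 1.52

α₂ = 1 / (1 + [H⁺]/K2 + [H⁺]²/(K1K2)) = 1 / (1 + 10^+1.53 + 10^-0.16)
   = 1 / (1 + 33.884 + 0.69183) = 1/35.576 = 0.02811
[CO3²⁻] = α₂ × DIC = 0.02811 × 2.44 = 0.06859 mmol/kg
Ksp = 10^(−6.33) = 4.677×10^-7
Ω = [Ca²⁺][CO3²⁻]/Ksp = (10.4×10^-3)(6.859×10^-5) / 4.677×10^-7 = 1.52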